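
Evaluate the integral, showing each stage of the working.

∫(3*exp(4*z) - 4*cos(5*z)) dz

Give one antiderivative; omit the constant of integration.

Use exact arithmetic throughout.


Step 1. Rewrite: now ∫(3*exp(4*z)) dz + ∫(-4*cos(5*z)) dz.
Step 2. Evaluate the standard form: now -4*sin(5*z)/5 + ∫(3*exp(4*z)) dz.
Step 3. Evaluate the standard form: now 3*exp(4*z)/4 - 4*sin(5*z)/5.
Answer: 3*exp(4*z)/4 - 4*sin(5*z)/5.


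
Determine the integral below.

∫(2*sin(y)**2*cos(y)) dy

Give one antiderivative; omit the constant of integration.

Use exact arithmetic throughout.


Answer: 2*sin(y)**3/3.


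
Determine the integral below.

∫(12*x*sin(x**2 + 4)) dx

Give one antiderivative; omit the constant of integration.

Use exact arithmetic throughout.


Answer: -6*cos(x**2 + 4).


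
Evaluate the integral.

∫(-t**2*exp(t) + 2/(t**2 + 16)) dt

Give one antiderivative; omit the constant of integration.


Answer: -t**2*exp(t) + 2*t*exp(t) - 2*exp(t) + atan(t/4)/2.


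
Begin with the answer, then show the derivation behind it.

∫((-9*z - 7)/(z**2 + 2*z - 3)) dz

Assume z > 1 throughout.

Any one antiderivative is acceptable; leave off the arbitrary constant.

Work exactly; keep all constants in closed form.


The answer is -4*log(z - 1) - 5*log(z + 3).
Step 1. Decompose ∫((-9*z - 7)/(z**2 + 2*z - 3)) dz by partial fractions, (-9*z - 7)/(z**2 + 2*z - 3) = -5/(z + 3) - 4/(z - 1): now ∫(-4/(z - 1)) dz + ∫(-5/(z + 3)) dz.
Step 2. Evaluate the standard form [assuming z > 1]: now -4*log(z - 1) + ∫(-5/(z + 3)) dz.
Step 3. Evaluate the standard form [assuming z > -3]: now -4*log(z - 1) - 5*log(z + 3).
Answer: -4*log(z - 1) - 5*log(z + 3).


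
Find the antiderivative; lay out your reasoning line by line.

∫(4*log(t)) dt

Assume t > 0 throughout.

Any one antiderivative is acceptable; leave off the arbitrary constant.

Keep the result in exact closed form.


Step 1. Integrate ∫(4*log(t)) dt by parts with u = log(t), dv = (4) dt, so v = 4*t [assuming t > 0]: now 4*t*log(t) + ∫(-4) dt.
Step 2. Evaluate the standard form: now 4*t*log(t) - 4*t.
Answer: 4*t*log(t) - 4*t.


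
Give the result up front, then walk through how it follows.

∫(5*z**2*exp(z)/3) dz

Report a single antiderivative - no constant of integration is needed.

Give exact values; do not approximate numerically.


The answer is 5*z**2*exp(z)/3 - 10*z*exp(z)/3 + 10*exp(z)/3.
Step 1. Integrate ∫(5*z**2*exp(z)/3) dz by parts with u = z**2, dv = (5*exp(z)/3) dz, so v = 5*exp(z)/3: now 5*z**2*exp(z)/3 + ∫(-10*z*exp(z)/3) dz.
Step 2. Integrate ∫(-10*z*exp(z)/3) dz by parts with u = z, dv = (-10*exp(z)/3) dz, so v = -10*exp(z)/3: now 5*z**2*exp(z)/3 - 10*z*exp(z)/3 + ∫(10*exp(z)/3) dz.
Step 3. Evaluate the standard form: now 5*z**2*exp(z)/3 - 10*z*exp(z)/3 + 10*exp(z)/3.
Answer: 5*z**2*exp(z)/3 - 10*z*exp(z)/3 + 10*exp(z)/3.


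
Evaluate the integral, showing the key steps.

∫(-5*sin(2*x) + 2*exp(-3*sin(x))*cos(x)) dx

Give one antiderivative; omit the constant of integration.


Step 1. Rewrite: now ∫(2*exp(-3*sin(x))*cos(x)) dx + ∫(-5*sin(2*x)) dx.
Step 2. Substitute u = sin(x), turning ∫(2*exp(-3*sin(x))*cos(x)) dx into ∫(2*exp(-3*u)) du: now ∫(2*exp(-3*u)) du + ∫(-5*sin(2*x)) dx.
Step 3. Evaluate the standard form: now ∫(-5*sin(2*x)) dx - 2*exp(-3*u)/3.
Step 4. Substitute back u = sin(x): now ∫(-5*sin(2*x)) dx - 2*exp(-3*sin(x))/3.
Step 5. Evaluate the standard form: now 5*cos(2*x)/2 - 2*exp(-3*sin(x))/3.
Answer: 5*cos(2*x)/2 - 2*exp(-3*sin(x))/3.


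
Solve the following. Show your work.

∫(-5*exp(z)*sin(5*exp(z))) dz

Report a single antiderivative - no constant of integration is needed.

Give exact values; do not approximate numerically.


Step 1. Substitute u = exp(z), turning ∫(-5*exp(z)*sin(5*exp(z))) dz into ∫(-5*sin(5*u)) du: now ∫(-5*sin(5*u)) du.
Step 2. Evaluate the standard form: now cos(5*u).
Step 3. Substitute back u = exp(z): now cos(5*exp(z)).
Answer: cos(5*exp(z)).


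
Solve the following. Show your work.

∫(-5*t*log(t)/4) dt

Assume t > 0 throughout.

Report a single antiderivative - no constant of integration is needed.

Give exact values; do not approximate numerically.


Step 1. Integrate ∫(-5*t*log(t)/4) dt by parts with u = log(t), dv = (-5*t/4) dt, so v = -5*t**2/8 [assuming t > 0]: now -5*t**2*log(t)/8 + ∫(5*t/8) dt.
Step 2. Evaluate the standard form: now -5*t**2*log(t)/8 + 5*t**2/16.
Answer: -5*t**2*log(t)/8 + 5*t**2/16.


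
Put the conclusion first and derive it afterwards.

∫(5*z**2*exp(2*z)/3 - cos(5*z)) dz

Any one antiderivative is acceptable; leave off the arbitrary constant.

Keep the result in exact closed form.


The answer is 5*z**2*exp(2*z)/6 - 5*z*exp(2*z)/6 + 5*exp(2*z)/12 - sin(5*z)/5.
Step 1. Rewrite: now ∫(5*z**2*exp(2*z)/3) dz + ∫(-cos(5*z)) dz.
Step 2. Integrate ∫(5*z**2*exp(2*z)/3) dz by parts with u = z**2, dv = (5*exp(2*z)/3) dz, so v = 5*exp(2*z)/6: now 5*z**2*exp(2*z)/6 + ∫(-5*z*exp(2*z)/3) dz + ∫(-cos(5*z)) dz.
Step 3. Integrate ∫(-5*z*exp(2*z)/3) dz by parts with u = z, dv = (-5*exp(2*z)/3) dz, so v = -5*exp(2*z)/6: now 5*z**2*exp(2*z)/6 - 5*z*exp(2*z)/6 + ∫(5*exp(2*z)/6) dz + ∫(-cos(5*z)) dz.
Step 4. Evaluate the standard form: now 5*z**2*exp(2*z)/6 - 5*z*exp(2*z)/6 + 5*exp(2*z)/12 + ∫(-cos(5*z)) dz.
Step 5. Evaluate the standard form: now 5*z**2*exp(2*z)/6 - 5*z*exp(2*z)/6 + 5*exp(2*z)/12 - sin(5*z)/5.
Answer: 5*z**2*exp(2*z)/6 - 5*z*exp(2*z)/6 + 5*exp(2*z)/12 - sin(5*z)/5.


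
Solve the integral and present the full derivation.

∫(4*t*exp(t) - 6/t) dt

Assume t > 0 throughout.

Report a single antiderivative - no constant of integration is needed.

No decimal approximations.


Step 1. Rewrite: now ∫(-6/t) dt + ∫(4*t*exp(t)) dt.
Step 2. Integrate ∫(4*t*exp(t)) dt by parts with u = t, dv = (4*exp(t)) dt, so v = 4*exp(t): now 4*t*exp(t) + ∫(-6/t) dt + ∫(-4*exp(t)) dt.
Step 3. Evaluate the standard form: now 4*t*exp(t) - 4*exp(t) + ∫(-6/t) dt.
Step 4. Evaluate the standard form [assuming t > 0]: now 4*t*exp(t) - 4*exp(t) - 6*log(t).
Answer: 4*t*exp(t) - 4*exp(t) - 6*log(t).


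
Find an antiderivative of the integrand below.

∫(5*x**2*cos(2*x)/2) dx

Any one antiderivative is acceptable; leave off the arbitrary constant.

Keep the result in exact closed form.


Answer: 5*x**2*sin(2*x)/4 + 5*x*cos(2*x)/4 - 5*sin(2*x)/8.


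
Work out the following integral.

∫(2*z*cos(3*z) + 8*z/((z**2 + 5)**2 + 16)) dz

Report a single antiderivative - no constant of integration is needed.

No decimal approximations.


Answer: 2*z*sin(3*z)/3 + 2*cos(3*z)/9 + atan(z**2/4 + 5/4).


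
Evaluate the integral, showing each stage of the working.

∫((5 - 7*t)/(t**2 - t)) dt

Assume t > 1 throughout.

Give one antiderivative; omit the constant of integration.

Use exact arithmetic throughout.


Step 1. Decompose ∫((5 - 7*t)/(t**2 - t)) dt by partial fractions, (5 - 7*t)/(t**2 - t) = -2/(t - 1) - 5/t: now ∫(-5/t) dt + ∫(-2/(t - 1)) dt.
Step 2. Evaluate the standard form [assuming t > 0]: now -5*log(t) + ∫(-2/(t - 1)) dt.
Step 3. Evaluate the standard form [assuming t > 1]: now -5*log(t) - 2*log(t - 1).
Answer: -5*log(t) - 2*log(t - 1).


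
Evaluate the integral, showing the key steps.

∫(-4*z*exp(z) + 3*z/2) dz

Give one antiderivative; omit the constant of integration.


Step 1. Rewrite: now ∫(3*z/2) dz + ∫(-4*z*exp(z)) dz.
Step 2. Evaluate the standard form: now 3*z**2/4 + ∫(-4*z*exp(z)) dz.
Step 3. Integrate ∫(-4*z*exp(z)) dz by parts with u = z, dv = (-4*exp(z)) dz, so v = -4*exp(z): now 3*z**2/4 - 4*z*exp(z) + ∫(4*exp(z)) dz.
Step 4. Evaluate the standard form: now 3*z**2/4 - 4*z*exp(z) + 4*exp(z).
Answer: 3*z**2/4 - 4*z*exp(z) + 4*exp(z).


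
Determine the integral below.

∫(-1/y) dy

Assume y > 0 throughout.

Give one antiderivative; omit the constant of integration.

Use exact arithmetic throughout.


Answer: -log(y).


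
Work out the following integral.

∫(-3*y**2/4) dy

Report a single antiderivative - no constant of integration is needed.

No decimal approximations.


Answer: -y**3/4.


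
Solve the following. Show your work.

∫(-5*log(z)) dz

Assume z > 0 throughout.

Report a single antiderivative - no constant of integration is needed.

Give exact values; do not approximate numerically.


Step 1. Integrate ∫(-5*log(z)) dz by parts with u = log(z), dv = (-5) dz, so v = -5*z [assuming z > 0]: now -5*z*log(z) + ∫(5) dz.
Step 2. Evaluate the standard form: now -5*z*log(z) + 5*z.
Answer: -5*z*log(z) + 5*z.


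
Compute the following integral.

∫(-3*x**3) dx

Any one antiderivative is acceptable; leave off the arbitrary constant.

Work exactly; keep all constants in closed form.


Answer: -3*x**4/4.


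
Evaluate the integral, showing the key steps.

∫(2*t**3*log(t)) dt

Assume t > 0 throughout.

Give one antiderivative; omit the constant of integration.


Step 1. Integrate ∫(2*t**3*log(t)) dt by parts with u = log(t), dv = (2*t**3) dt, so v = t**4/2 [assuming t > 0]: now t**4*log(t)/2 + ∫(-t**3/2) dt.
Step 2. Evaluate the standard form: now t**4*log(t)/2 - t**4/8.
Answer: t**4*log(t)/2 - t**4/8.


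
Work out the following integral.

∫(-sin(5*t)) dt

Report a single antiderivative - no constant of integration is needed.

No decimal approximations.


Answer: cos(5*t)/5.


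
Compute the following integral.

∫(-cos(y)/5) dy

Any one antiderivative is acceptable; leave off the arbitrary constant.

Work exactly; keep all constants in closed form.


Answer: -sin(y)/5.


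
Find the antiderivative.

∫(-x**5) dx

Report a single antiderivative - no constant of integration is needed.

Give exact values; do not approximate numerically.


Answer: -x**6/6.


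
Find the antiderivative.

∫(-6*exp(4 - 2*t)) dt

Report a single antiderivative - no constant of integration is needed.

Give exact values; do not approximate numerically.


Answer: 3*exp(4 - 2*t).


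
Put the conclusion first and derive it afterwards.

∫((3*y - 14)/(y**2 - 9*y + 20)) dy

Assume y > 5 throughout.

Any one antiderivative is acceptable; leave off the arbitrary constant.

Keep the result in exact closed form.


The answer is log(y - 5) + 2*log(y - 4).
Step 1. Decompose ∫((3*y - 14)/(y**2 - 9*y + 20)) dy by partial fractions, (3*y - 14)/(y**2 - 9*y + 20) = 2/(y - 4) + 1/(y - 5): now ∫(1/(y - 5)) dy + ∫(2/(y - 4)) dy.
Step 2. Evaluate the standard form [assuming y > 4]: now 2*log(y - 4) + ∫(1/(y - 5)) dy.
Step 3. Evaluate the standard form [assuming y > 5]: now log(y - 5) + 2*log(y - 4).
Answer: log(y - 5) + 2*log(y - 4).


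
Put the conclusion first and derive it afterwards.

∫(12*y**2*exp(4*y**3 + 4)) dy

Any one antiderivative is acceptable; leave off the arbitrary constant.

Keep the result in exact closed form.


The answer is exp(4*y**3 + 4).
Step 1. Substitute u = y**3 + 1, turning ∫(12*y**2*exp(4*y**3 + 4)) dy into ∫(4*exp(4*u)) du: now ∫(4*exp(4*u)) du.
Step 2. Evaluate the standard form: now exp(4*u).
Step 3. Substitute back u = y**3 + 1: now exp(4*y**3 + 4).
Answer: exp(4*y**3 + 4).


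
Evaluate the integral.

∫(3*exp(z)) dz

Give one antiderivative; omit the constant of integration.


Answer: 3*exp(z).


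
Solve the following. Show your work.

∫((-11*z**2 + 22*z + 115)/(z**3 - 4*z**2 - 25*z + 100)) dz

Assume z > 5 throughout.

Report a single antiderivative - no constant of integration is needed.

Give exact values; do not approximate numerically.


Step 1. Decompose ∫((-11*z**2 + 22*z + 115)/(z**3 - 4*z**2 - 25*z + 100)) dz by partial fractions, (-11*z**2 + 22*z + 115)/(z**3 - 4*z**2 - 25*z + 100) = -3/(z + 5) - 3/(z - 4) - 5/(z - 5): now ∫(-5/(z - 5)) dz + ∫(-3/(z - 4)) dz + ∫(-3/(z + 5)) dz.
Step 2. Evaluate the standard form [assuming z > -5]: now -3*log(z + 5) + ∫(-5/(z - 5)) dz + ∫(-3/(z - 4)) dz.
Step 3. Evaluate the standard form [assuming z > 5]: now -5*log(z - 5) - 3*log(z + 5) + ∫(-3/(z - 4)) dz.
Step 4. Evaluate the standard form [assuming z > 4]: now -5*log(z - 5) - 3*log(z - 4) - 3*log(z + 5).
Answer: -5*log(z - 5) - 3*log(z - 4) - 3*log(z + 5).


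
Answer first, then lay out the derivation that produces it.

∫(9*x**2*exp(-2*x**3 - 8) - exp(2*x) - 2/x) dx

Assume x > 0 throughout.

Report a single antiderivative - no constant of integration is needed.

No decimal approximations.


The answer is -exp(2*x)/2 - 3*exp(-2*x**3 - 8)/2 - 2*log(x).
Step 1. Rewrite: now ∫(-2/x) dx + ∫(9*x**2*exp(-2*x**3 - 8)) dx + ∫(-exp(2*x)) dx.
Step 2. Evaluate the standard form [assuming x > 0]: now -2*log(x) + ∫(9*x**2*exp(-2*x**3 - 8)) dx + ∫(-exp(2*x)) dx.
Step 3. Substitute u = x**3 + 4, turning ∫(9*x**2*exp(-2*x**3 - 8)) dx into ∫(3*exp(-2*u)) du: now -2*log(x) + ∫(3*exp(-2*u)) du + ∫(-exp(2*x)) dx.
Step 4. Evaluate the standard form: now -2*log(x) + ∫(-exp(2*x)) dx - 3*exp(-2*u)/2.
Step 5. Substitute back u = x**3 + 4: now -3*exp(-2*x**3 - 8)/2 - 2*log(x) + ∫(-exp(2*x)) dx.
Step 6. Evaluate the standard form: now -exp(2*x)/2 - 3*exp(-2*x**3 - 8)/2 - 2*log(x).
Answer: -exp(2*x)/2 - 3*exp(-2*x**3 - 8)/2 - 2*log(x).


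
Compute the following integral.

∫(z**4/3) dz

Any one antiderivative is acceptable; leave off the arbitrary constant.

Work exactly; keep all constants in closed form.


Answer: z**5/15.


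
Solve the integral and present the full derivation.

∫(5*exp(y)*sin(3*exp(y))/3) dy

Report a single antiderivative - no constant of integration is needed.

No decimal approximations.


Step 1. Substitute u = exp(y), turning ∫(5*exp(y)*sin(3*exp(y))/3) dy into ∫(5*sin(3*u)/3) du: now ∫(5*sin(3*u)/3) du.
Step 2. Evaluate the standard form: now -5*cos(3*u)/9.
Step 3. Substitute back u = exp(y): now -5*cos(3*exp(y))/9.
Answer: -5*cos(3*exp(y))/9.


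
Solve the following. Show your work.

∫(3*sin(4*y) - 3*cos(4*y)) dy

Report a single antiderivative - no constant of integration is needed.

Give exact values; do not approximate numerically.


Step 1. Rewrite: now ∫(3*sin(4*y)) dy + ∫(-3*cos(4*y)) dy.
Step 2. Evaluate the standard form: now -3*cos(4*y)/4 + ∫(-3*cos(4*y)) dy.
Step 3. Evaluate the standard form: now -3*sin(4*y)/4 - 3*cos(4*y)/4.
Answer: -3*sin(4*y)/4 - 3*cos(4*y)/4.


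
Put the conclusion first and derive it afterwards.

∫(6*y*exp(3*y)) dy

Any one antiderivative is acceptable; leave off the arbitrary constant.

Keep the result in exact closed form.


The answer is 2*y*exp(3*y) - 2*exp(3*y)/3.
Step 1. Integrate ∫(6*y*exp(3*y)) dy by parts with u = y, dv = (6*exp(3*y)) dy, so v = 2*exp(3*y): now 2*y*exp(3*y) + ∫(-2*exp(3*y)) dy.
Step 2. Evaluate the standard form: now 2*y*exp(3*y) - 2*exp(3*y)/3.
Answer: 2*y*exp(3*y) - 2*exp(3*y)/3.


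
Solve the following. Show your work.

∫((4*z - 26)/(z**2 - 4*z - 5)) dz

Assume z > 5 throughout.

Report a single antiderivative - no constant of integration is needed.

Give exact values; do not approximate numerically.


Step 1. Decompose ∫((4*z - 26)/(z**2 - 4*z - 5)) dz by partial fractions, (4*z - 26)/(z**2 - 4*z - 5) = 5/(z + 1) - 1/(z - 5): now ∫(-1/(z - 5)) dz + ∫(5/(z + 1)) dz.
Step 2. Evaluate the standard form [assuming z > -1]: now 5*log(z + 1) + ∫(-1/(z - 5)) dz.
Step 3. Evaluate the standard form [assuming z > 5]: now -log(z - 5) + 5*log(z + 1).
Answer: -log(z - 5) + 5*log(z + 1).


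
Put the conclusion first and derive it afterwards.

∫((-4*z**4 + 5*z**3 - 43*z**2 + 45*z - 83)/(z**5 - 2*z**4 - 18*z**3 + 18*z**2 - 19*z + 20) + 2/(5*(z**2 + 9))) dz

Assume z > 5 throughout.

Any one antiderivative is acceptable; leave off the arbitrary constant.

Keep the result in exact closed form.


The answer is -3*log(z - 5) + 2*log(z - 1) - 3*log(z + 4) + 2*atan(z/3)/15 - 2*atan(z).
Step 1. Rewrite: now ∫((-4*z**4 + 5*z**3 - 43*z**2 + 45*z - 83)/(z**5 - 2*z**4 - 18*z**3 + 18*z**2 - 19*z + 20)) dz + ∫(2/(5*(z**2 + 9))) dz.
Step 2. Evaluate the standard form: now 2*atan(z/3)/15 + ∫((-4*z**4 + 5*z**3 - 43*z**2 + 45*z - 83)/(z**5 - 2*z**4 - 18*z**3 + 18*z**2 - 19*z + 20)) dz.
Step 3. Decompose ∫((-4*z**4 + 5*z**3 - 43*z**2 + 45*z - 83)/(z**5 - 2*z**4 - 18*z**3 + 18*z**2 - 19*z + 20)) dz by partial fractions, (-4*z**4 + 5*z**3 - 43*z**2 + 45*z - 83)/(z**5 - 2*z**4 - 18*z**3 + 18*z**2 - 19*z + 20) = -2/(z**2 + 1) - 3/(z + 4) + 2/(z - 1) - 3/(z - 5): now 2*atan(z/3)/15 + ∫(-3/(z - 5)) dz + ∫(2/(z - 1)) dz + ∫(-3/(z + 4)) dz + ∫(-2/(z**2 + 1)) dz.
Step 4. Evaluate the standard form [assuming z > 5]: now -3*log(z - 5) + 2*atan(z/3)/15 + ∫(2/(z - 1)) dz + ∫(-3/(z + 4)) dz + ∫(-2/(z**2 + 1)) dz.
Step 5. Evaluate the standard form [assuming z > 1]: now -3*log(z - 5) + 2*log(z - 1) + 2*atan(z/3)/15 + ∫(-3/(z + 4)) dz + ∫(-2/(z**2 + 1)) dz.
Step 6. Evaluate the standard form [assuming z > -4]: now -3*log(z - 5) + 2*log(z - 1) - 3*log(z + 4) + 2*atan(z/3)/15 + ∫(-2/(z**2 + 1)) dz.
Step 7. Evaluate the standard form: now -3*log(z - 5) + 2*log(z - 1) - 3*log(z + 4) + 2*atan(z/3)/15 - 2*atan(z).
Answer: -3*log(z - 5) + 2*log(z - 1) - 3*log(z + 4) + 2*atan(z/3)/15 - 2*atan(z).


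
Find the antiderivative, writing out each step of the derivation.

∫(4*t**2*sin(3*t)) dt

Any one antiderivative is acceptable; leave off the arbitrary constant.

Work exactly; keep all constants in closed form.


Step 1. Integrate ∫(4*t**2*sin(3*t)) dt by parts with u = t**2, dv = (4*sin(3*t)) dt, so v = -4*cos(3*t)/3: now -4*t**2*cos(3*t)/3 + ∫(8*t*cos(3*t)/3) dt.
Step 2. Integrate ∫(8*t*cos(3*t)/3) dt by parts with u = t, dv = (8*cos(3*t)/3) dt, so v = 8*sin(3*t)/9: now -4*t**2*cos(3*t)/3 + 8*t*sin(3*t)/9 + ∫(-8*sin(3*t)/9) dt.
Step 3. Evaluate the standard form: now -4*t**2*cos(3*t)/3 + 8*t*sin(3*t)/9 + 8*cos(3*t)/27.
Answer: -4*t**2*cos(3*t)/3 + 8*t*sin(3*t)/9 + 8*cos(3*t)/27.


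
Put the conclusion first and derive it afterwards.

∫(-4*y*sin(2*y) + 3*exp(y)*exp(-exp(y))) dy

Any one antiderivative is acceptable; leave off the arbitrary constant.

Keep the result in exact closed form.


The answer is 2*y*cos(2*y) - sin(2*y) - 3*exp(-exp(y)).
Step 1. Rewrite: now ∫(-4*y*sin(2*y)) dy + ∫(3*exp(y)*exp(-exp(y))) dy.
Step 2. Substitute u = exp(y), turning ∫(3*exp(y)*exp(-exp(y))) dy into ∫(3*exp(-u)) du: now ∫(-4*y*sin(2*y)) dy + ∫(3*exp(-u)) du.
Step 3. Evaluate the standard form: now ∫(-4*y*sin(2*y)) dy - 3*exp(-u).
Step 4. Substitute back u = exp(y): now ∫(-4*y*sin(2*y)) dy - 3*exp(-exp(y)).
Step 5. Integrate ∫(-4*y*sin(2*y)) dy by parts with u = y, dv = (-4*sin(2*y)) dy, so v = 2*cos(2*y): now 2*y*cos(2*y) + ∫(-2*cos(2*y)) dy - 3*exp(-exp(y)).
Step 6. Evaluate the standard form: now 2*y*cos(2*y) - sin(2*y) - 3*exp(-exp(y)).
Answer: 2*y*cos(2*y) - sin(2*y) - 3*exp(-exp(y)).


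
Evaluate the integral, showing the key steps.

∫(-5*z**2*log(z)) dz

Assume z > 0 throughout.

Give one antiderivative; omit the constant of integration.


Step 1. Integrate ∫(-5*z**2*log(z)) dz by parts with u = log(z), dv = (-5*z**2) dz, so v = -5*z**3/3 [assuming z > 0]: now -5*z**3*log(z)/3 + ∫(5*z**2/3) dz.
Step 2. Evaluate the standard form: now -5*z**3*log(z)/3 + 5*z**3/9.
Answer: -5*z**3*log(z)/3 + 5*z**3/9.


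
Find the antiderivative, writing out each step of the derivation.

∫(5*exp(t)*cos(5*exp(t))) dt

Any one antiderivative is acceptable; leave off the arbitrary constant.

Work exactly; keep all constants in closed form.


Step 1. Substitute u = exp(t), turning ∫(5*exp(t)*cos(5*exp(t))) dt into ∫(5*cos(5*u)) du: now ∫(5*cos(5*u)) du.
Step 2. Evaluate the standard form: now sin(5*u).
Step 3. Substitute back u = exp(t): now sin(5*exp(t)).
Answer: sin(5*exp(t)).


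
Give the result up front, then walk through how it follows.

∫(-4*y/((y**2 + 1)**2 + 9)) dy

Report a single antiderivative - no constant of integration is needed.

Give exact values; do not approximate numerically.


The answer is -2*atan(y**2/3 + 1/3)/3.
Step 1. Substitute u = y**2 + 1, turning ∫(-4*y/((y**2 + 1)**2 + 9)) dy into ∫(-2/(u**2 + 9)) du: now ∫(-2/(u**2 + 9)) du.
Step 2. Evaluate the standard form: now -2*atan(u/3)/3.
Step 3. Substitute back u = y**2 + 1: now -2*atan(y**2/3 + 1/3)/3.
Answer: -2*atan(y**2/3 + 1/3)/3.


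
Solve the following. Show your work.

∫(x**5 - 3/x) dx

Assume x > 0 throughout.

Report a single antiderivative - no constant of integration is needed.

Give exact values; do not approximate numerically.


Step 1. Rewrite: now ∫(-3/x) dx + ∫(x**5) dx.
Step 2. Evaluate the standard form: now x**6/6 + ∫(-3/x) dx.
Step 3. Evaluate the standard form [assuming x > 0]: now x**6/6 - 3*log(x).
Answer: x**6/6 - 3*log(x).


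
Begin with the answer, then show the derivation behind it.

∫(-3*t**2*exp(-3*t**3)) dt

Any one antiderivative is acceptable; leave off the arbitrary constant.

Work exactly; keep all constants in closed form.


The answer is exp(-3*t**3)/3.
Step 1. Substitute u = t**3, turning ∫(-3*t**2*exp(-3*t**3)) dt into ∫(-exp(-3*u)) du: now ∫(-exp(-3*u)) du.
Step 2. Evaluate the standard form: now exp(-3*u)/3.
Step 3. Substitute back u = t**3: now exp(-3*t**3)/3.
Answer: exp(-3*t**3)/3.


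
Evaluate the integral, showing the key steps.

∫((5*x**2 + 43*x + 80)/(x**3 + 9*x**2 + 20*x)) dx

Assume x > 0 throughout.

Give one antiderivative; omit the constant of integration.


Step 1. Decompose ∫((5*x**2 + 43*x + 80)/(x**3 + 9*x**2 + 20*x)) dx by partial fractions, (5*x**2 + 43*x + 80)/(x**3 + 9*x**2 + 20*x) = -2/(x + 5) + 3/(x + 4) + 4/x: now ∫(4/x) dx + ∫(3/(x + 4)) dx + ∫(-2/(x + 5)) dx.
Step 2. Evaluate the standard form [assuming x > 0]: now 4*log(x) + ∫(3/(x + 4)) dx + ∫(-2/(x + 5)) dx.
Step 3. Evaluate the standard form [assuming x > -5]: now 4*log(x) - 2*log(x + 5) + ∫(3/(x + 4)) dx.
Step 4. Evaluate the standard form [assuming x > -4]: now 4*log(x) + 3*log(x + 4) - 2*log(x + 5).
Answer: 4*log(x) + 3*log(x + 4) - 2*log(x + 5).


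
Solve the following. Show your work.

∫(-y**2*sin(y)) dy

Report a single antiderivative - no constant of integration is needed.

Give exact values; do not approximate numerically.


Step 1. Integrate ∫(-y**2*sin(y)) dy by parts with u = y**2, dv = (-sin(y)) dy, so v = cos(y): now y**2*cos(y) + ∫(-2*y*cos(y)) dy.
Step 2. Integrate ∫(-2*y*cos(y)) dy by parts with u = y, dv = (-2*cos(y)) dy, so v = -2*sin(y): now y**2*cos(y) - 2*y*sin(y) + ∫(2*sin(y)) dy.
Step 3. Evaluate the standard form: now y**2*cos(y) - 2*y*sin(y) - 2*cos(y).
Answer: y**2*cos(y) - 2*y*sin(y) - 2*cos(y).


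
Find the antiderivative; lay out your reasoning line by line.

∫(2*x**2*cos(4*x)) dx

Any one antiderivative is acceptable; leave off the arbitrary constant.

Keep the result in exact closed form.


Step 1. Integrate ∫(2*x**2*cos(4*x)) dx by parts with u = x**2, dv = (2*cos(4*x)) dx, so v = sin(4*x)/2: now x**2*sin(4*x)/2 + ∫(-x*sin(4*x)) dx.
Step 2. Integrate ∫(-x*sin(4*x)) dx by parts with u = x, dv = (-sin(4*x)) dx, so v = cos(4*x)/4: now x**2*sin(4*x)/2 + x*cos(4*x)/4 + ∫(-cos(4*x)/4) dx.
Step 3. Evaluate the standard form: now x**2*sin(4*x)/2 + x*cos(4*x)/4 - sin(4*x)/16.
Answer: x**2*sin(4*x)/2 + x*cos(4*x)/4 - sin(4*x)/16.


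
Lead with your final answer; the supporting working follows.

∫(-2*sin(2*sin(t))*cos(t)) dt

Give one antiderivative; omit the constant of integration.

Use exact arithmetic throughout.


The answer is cos(2*sin(t)).
Step 1. Substitute u = sin(t), turning ∫(-2*sin(2*sin(t))*cos(t)) dt into ∫(-2*sin(2*u)) du: now ∫(-2*sin(2*u)) du.
Step 2. Evaluate the standard form: now cos(2*u).
Step 3. Substitute back u = sin(t): now cos(2*sin(t)).
Answer: cos(2*sin(t)).


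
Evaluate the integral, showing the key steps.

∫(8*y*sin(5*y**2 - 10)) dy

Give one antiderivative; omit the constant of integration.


Step 1. Substitute u = y**2 - 2, turning ∫(8*y*sin(5*y**2 - 10)) dy into ∫(4*sin(5*u)) du: now ∫(4*sin(5*u)) du.
Step 2. Evaluate the standard form: now -4*cos(5*u)/5.
Step 3. Substitute back u = y**2 - 2: now -4*cos(5*y**2 - 10)/5.
Answer: -4*cos(5*y**2 - 10)/5.


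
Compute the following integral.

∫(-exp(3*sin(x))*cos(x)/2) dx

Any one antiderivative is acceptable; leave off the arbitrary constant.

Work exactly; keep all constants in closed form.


Answer: -exp(3*sin(x))/6.


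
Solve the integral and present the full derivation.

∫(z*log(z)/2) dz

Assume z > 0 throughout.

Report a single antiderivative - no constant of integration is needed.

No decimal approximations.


Step 1. Integrate ∫(z*log(z)/2) dz by parts with u = log(z), dv = (z/2) dz, so v = z**2/4 [assuming z > 0]: now z**2*log(z)/4 + ∫(-z/4) dz.
Step 2. Evaluate the standard form: now z**2*log(z)/4 - z**2/8.
Answer: z**2*log(z)/4 - z**2/8.


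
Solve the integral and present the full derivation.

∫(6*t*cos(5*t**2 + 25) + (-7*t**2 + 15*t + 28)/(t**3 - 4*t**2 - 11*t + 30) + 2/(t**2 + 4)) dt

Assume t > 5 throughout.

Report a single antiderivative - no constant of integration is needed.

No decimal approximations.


Step 1. Rewrite: now ∫(6*t*cos(5*t**2 + 25)) dt + ∫((-7*t**2 + 15*t + 28)/(t**3 - 4*t**2 - 11*t + 30)) dt + ∫(2/(t**2 + 4)) dt.
Step 2. Decompose ∫((-7*t**2 + 15*t + 28)/(t**3 - 4*t**2 - 11*t + 30)) dt by partial fractions, (-7*t**2 + 15*t + 28)/(t**3 - 4*t**2 - 11*t + 30) = -2/(t + 3) - 2/(t - 2) - 3/(t - 5): now ∫(6*t*cos(5*t**2 + 25)) dt + ∫(-3/(t - 5)) dt + ∫(-2/(t - 2)) dt + ∫(-2/(t + 3)) dt + ∫(2/(t**2 + 4)) dt.
Step 3. Evaluate the standard form [assuming t > 5]: now -3*log(t - 5) + ∫(6*t*cos(5*t**2 + 25)) dt + ∫(-2/(t - 2)) dt + ∫(-2/(t + 3)) dt + ∫(2/(t**2 + 4)) dt.
Step 4. Evaluate the standard form [assuming t > -3]: now -3*log(t - 5) - 2*log(t + 3) + ∫(6*t*cos(5*t**2 + 25)) dt + ∫(-2/(t - 2)) dt + ∫(2/(t**2 + 4)) dt.
Step 5. Evaluate the standard form [assuming t > 2]: now -3*log(t - 5) - 2*log(t - 2) - 2*log(t + 3) + ∫(6*t*cos(5*t**2 + 25)) dt + ∫(2/(t**2 + 4)) dt.
Step 6. Evaluate the standard form: now -3*log(t - 5) - 2*log(t - 2) - 2*log(t + 3) + atan(t/2) + ∫(6*t*cos(5*t**2 + 25)) dt.
Step 7. Substitute u = t**2 + 5, turning ∫(6*t*cos(5*t**2 + 25)) dt into ∫(3*cos(5*u)) du: now -3*log(t - 5) - 2*log(t - 2) - 2*log(t + 3) + atan(t/2) + ∫(3*cos(5*u)) du.
Step 8. Evaluate the standard form: now -3*log(t - 5) - 2*log(t - 2) - 2*log(t + 3) + 3*sin(5*u)/5 + atan(t/2).
Step 9. Substitute back u = t**2 + 5: now -3*log(t - 5) - 2*log(t - 2) - 2*log(t + 3) + 3*sin(5*t**2 + 25)/5 + atan(t/2).
Answer: -3*log(t - 5) - 2*log(t - 2) - 2*log(t + 3) + 3*sin(5*t**2 + 25)/5 + atan(t/2).


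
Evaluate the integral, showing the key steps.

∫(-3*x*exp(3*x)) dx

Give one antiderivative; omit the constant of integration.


Step 1. Integrate ∫(-3*x*exp(3*x)) dx by parts with u = x, dv = (-3*exp(3*x)) dx, so v = -exp(3*x): now -x*exp(3*x) + ∫(exp(3*x)) dx.
Step 2. Evaluate the standard form: now -x*exp(3*x) + exp(3*x)/3.
Answer: -x*exp(3*x) + exp(3*x)/3.


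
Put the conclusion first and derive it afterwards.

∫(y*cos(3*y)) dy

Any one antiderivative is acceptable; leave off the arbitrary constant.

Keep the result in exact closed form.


The answer is y*sin(3*y)/3 + cos(3*y)/9.
Step 1. Integrate ∫(y*cos(3*y)) dy by parts with u = y, dv = (cos(3*y)) dy, so v = sin(3*y)/3: now y*sin(3*y)/3 + ∫(-sin(3*y)/3) dy.
Step 2. Evaluate the standard form: now y*sin(3*y)/3 + cos(3*y)/9.
Answer: y*sin(3*y)/3 + cos(3*y)/9.


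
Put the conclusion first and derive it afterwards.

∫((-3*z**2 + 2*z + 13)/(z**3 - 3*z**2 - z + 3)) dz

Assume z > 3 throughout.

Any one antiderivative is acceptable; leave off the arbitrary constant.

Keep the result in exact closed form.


The answer is -log(z - 3) - 3*log(z - 1) + log(z + 1).
Step 1. Decompose ∫((-3*z**2 + 2*z + 13)/(z**3 - 3*z**2 - z + 3)) dz by partial fractions, (-3*z**2 + 2*z + 13)/(z**3 - 3*z**2 - z + 3) = 1/(z + 1) - 3/(z - 1) - 1/(z - 3): now ∫(-1/(z - 3)) dz + ∫(-3/(z - 1)) dz + ∫(1/(z + 1)) dz.
Step 2. Evaluate the standard form [assuming z > -1]: now log(z + 1) + ∫(-1/(z - 3)) dz + ∫(-3/(z - 1)) dz.
Step 3. Evaluate the standard form [assuming z > 1]: now -3*log(z - 1) + log(z + 1) + ∫(-1/(z - 3)) dz.
Step 4. Evaluate the standard form [assuming z > 3]: now -log(z - 3) - 3*log(z - 1) + log(z + 1).
Answer: -log(z - 3) - 3*log(z - 1) + log(z + 1).


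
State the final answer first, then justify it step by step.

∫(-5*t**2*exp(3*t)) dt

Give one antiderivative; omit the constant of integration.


The answer is -5*t**2*exp(3*t)/3 + 10*t*exp(3*t)/9 - 10*exp(3*t)/27.
Step 1. Integrate ∫(-5*t**2*exp(3*t)) dt by parts with u = t**2, dv = (-5*exp(3*t)) dt, so v = -5*exp(3*t)/3: now -5*t**2*exp(3*t)/3 + ∫(10*t*exp(3*t)/3) dt.
Step 2. Integrate ∫(10*t*exp(3*t)/3) dt by parts with u = t, dv = (10*exp(3*t)/3) dt, so v = 10*exp(3*t)/9: now -5*t**2*exp(3*t)/3 + 10*t*exp(3*t)/9 + ∫(-10*exp(3*t)/9) dt.
Step 3. Evaluate the standard form: now -5*t**2*exp(3*t)/3 + 10*t*exp(3*t)/9 - 10*exp(3*t)/27.
Answer: -5*t**2*exp(3*t)/3 + 10*t*exp(3*t)/9 - 10*exp(3*t)/27.


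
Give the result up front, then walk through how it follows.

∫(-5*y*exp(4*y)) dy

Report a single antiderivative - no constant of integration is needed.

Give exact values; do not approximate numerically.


The answer is -5*y*exp(4*y)/4 + 5*exp(4*y)/16.
Step 1. Integrate ∫(-5*y*exp(4*y)) dy by parts with u = y, dv = (-5*exp(4*y)) dy, so v = -5*exp(4*y)/4: now -5*y*exp(4*y)/4 + ∫(5*exp(4*y)/4) dy.
Step 2. Evaluate the standard form: now -5*y*exp(4*y)/4 + 5*exp(4*y)/16.
Answer: -5*y*exp(4*y)/4 + 5*exp(4*y)/16.


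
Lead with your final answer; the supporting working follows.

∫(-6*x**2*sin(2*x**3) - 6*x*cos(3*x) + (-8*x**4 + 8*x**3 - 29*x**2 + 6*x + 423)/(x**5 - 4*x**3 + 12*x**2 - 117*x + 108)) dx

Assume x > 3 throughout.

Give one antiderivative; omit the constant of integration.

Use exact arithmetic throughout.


The answer is -2*x*sin(3*x) - log(x - 3) - 4*log(x - 1) - 3*log(x + 4) - 2*cos(3*x)/3 + cos(2*x**3) + atan(x/3).
Step 1. Rewrite: now ∫(-6*x*cos(3*x)) dx + ∫(-6*x**2*sin(2*x**3)) dx + ∫((-8*x**4 + 8*x**3 - 29*x**2 + 6*x + 423)/(x**5 - 4*x**3 + 12*x**2 - 117*x + 108)) dx.
Step 2. Integrate ∫(-6*x*cos(3*x)) dx by parts with u = x, dv = (-6*cos(3*x)) dx, so v = -2*sin(3*x): now -2*x*sin(3*x) + ∫(-6*x**2*sin(2*x**3)) dx + ∫((-8*x**4 + 8*x**3 - 29*x**2 + 6*x + 423)/(x**5 - 4*x**3 + 12*x**2 - 117*x + 108)) dx + ∫(2*sin(3*x)) dx.
Step 3. Evaluate the standard form: now -2*x*sin(3*x) - 2*cos(3*x)/3 + ∫(-6*x**2*sin(2*x**3)) dx + ∫((-8*x**4 + 8*x**3 - 29*x**2 + 6*x + 423)/(x**5 - 4*x**3 + 12*x**2 - 117*x + 108)) dx.
Step 4. Decompose ∫((-8*x**4 + 8*x**3 - 29*x**2 + 6*x + 423)/(x**5 - 4*x**3 + 12*x**2 - 117*x + 108)) dx by partial fractions, (-8*x**4 + 8*x**3 - 29*x**2 + 6*x + 423)/(x**5 - 4*x**3 + 12*x**2 - 117*x + 108) = 3/(x**2 + 9) - 3/(x + 4) - 4/(x - 1) - 1/(x - 3): now -2*x*sin(3*x) - 2*cos(3*x)/3 + ∫(-6*x**2*sin(2*x**3)) dx + ∫(-1/(x - 3)) dx + ∫(-4/(x - 1)) dx + ∫(-3/(x + 4)) dx + ∫(3/(x**2 + 9)) dx.
Step 5. Evaluate the standard form [assuming x > 3]: now -2*x*sin(3*x) - log(x - 3) - 2*cos(3*x)/3 + ∫(-6*x**2*sin(2*x**3)) dx + ∫(-4/(x - 1)) dx + ∫(-3/(x + 4)) dx + ∫(3/(x**2 + 9)) dx.
Step 6. Evaluate the standard form [assuming x > -4]: now -2*x*sin(3*x) - log(x - 3) - 3*log(x + 4) - 2*cos(3*x)/3 + ∫(-6*x**2*sin(2*x**3)) dx + ∫(-4/(x - 1)) dx + ∫(3/(x**2 + 9)) dx.
Step 7. Evaluate the standard form [assuming x > 1]: now -2*x*sin(3*x) - log(x - 3) - 4*log(x - 1) - 3*log(x + 4) - 2*cos(3*x)/3 + ∫(-6*x**2*sin(2*x**3)) dx + ∫(3/(x**2 + 9)) dx.
Step 8. Evaluate the standard form: now -2*x*sin(3*x) - log(x - 3) - 4*log(x - 1) - 3*log(x + 4) - 2*cos(3*x)/3 + atan(x/3) + ∫(-6*x**2*sin(2*x**3)) dx.
Step 9. Substitute u = x**3, turning ∫(-6*x**2*sin(2*x**3)) dx into ∫(-2*sin(2*u)) du: now -2*x*sin(3*x) - log(x - 3) - 4*log(x - 1) - 3*log(x + 4) - 2*cos(3*x)/3 + atan(x/3) + ∫(-2*sin(2*u)) du.
Step 10. Evaluate the standard form: now -2*x*sin(3*x) - log(x - 3) - 4*log(x - 1) - 3*log(x + 4) + cos(2*u) - 2*cos(3*x)/3 + atan(x/3).
Step 11. Substitute back u = x**3: now -2*x*sin(3*x) - log(x - 3) - 4*log(x - 1) - 3*log(x + 4) - 2*cos(3*x)/3 + cos(2*x**3) + atan(x/3).
Answer: -2*x*sin(3*x) - log(x - 3) - 4*log(x - 1) - 3*log(x + 4) - 2*cos(3*x)/3 + cos(2*x**3) + atan(x/3).


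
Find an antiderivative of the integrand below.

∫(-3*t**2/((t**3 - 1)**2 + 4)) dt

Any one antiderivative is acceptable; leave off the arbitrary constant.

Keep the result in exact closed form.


Answer: -atan(t**3/2 - 1/2)/2.


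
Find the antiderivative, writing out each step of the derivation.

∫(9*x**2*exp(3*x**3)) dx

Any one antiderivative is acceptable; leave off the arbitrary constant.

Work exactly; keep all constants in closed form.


Step 1. Substitute u = x**3, turning ∫(9*x**2*exp(3*x**3)) dx into ∫(3*exp(3*u)) du: now ∫(3*exp(3*u)) du.
Step 2. Evaluate the standard form: now exp(3*u).
Step 3. Substitute back u = x**3: now exp(3*x**3).
Answer: exp(3*x**3).


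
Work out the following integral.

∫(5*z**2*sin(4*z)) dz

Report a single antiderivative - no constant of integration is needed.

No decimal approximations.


Answer: -5*z**2*cos(4*z)/4 + 5*z*sin(4*z)/8 + 5*cos(4*z)/32.


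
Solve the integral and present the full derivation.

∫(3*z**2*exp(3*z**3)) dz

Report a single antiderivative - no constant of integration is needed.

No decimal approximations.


Step 1. Substitute u = z**3, turning ∫(3*z**2*exp(3*z**3)) dz into ∫(exp(3*u)) du: now ∫(exp(3*u)) du.
Step 2. Evaluate the standard form: now exp(3*u)/3.
Step 3. Substitute back u = z**3: now exp(3*z**3)/3.
Answer: exp(3*z**3)/3.


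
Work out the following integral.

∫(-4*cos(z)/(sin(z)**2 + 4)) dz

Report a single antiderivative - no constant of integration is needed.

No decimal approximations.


Answer: -2*atan(sin(z)/2).


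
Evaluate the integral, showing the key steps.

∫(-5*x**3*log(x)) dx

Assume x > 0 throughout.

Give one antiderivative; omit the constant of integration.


Step 1. Integrate ∫(-5*x**3*log(x)) dx by parts with u = log(x), dv = (-5*x**3) dx, so v = -5*x**4/4 [assuming x > 0]: now -5*x**4*log(x)/4 + ∫(5*x**3/4) dx.
Step 2. Evaluate the standard form: now -5*x**4*log(x)/4 + 5*x**4/16.
Answer: -5*x**4*log(x)/4 + 5*x**4/16.


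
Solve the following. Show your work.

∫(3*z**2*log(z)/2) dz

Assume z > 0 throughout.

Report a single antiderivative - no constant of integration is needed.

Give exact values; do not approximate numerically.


Step 1. Integrate ∫(3*z**2*log(z)/2) dz by parts with u = log(z), dv = (3*z**2/2) dz, so v = z**3/2 [assuming z > 0]: now z**3*log(z)/2 + ∫(-z**2/2) dz.
Step 2. Evaluate the standard form: now z**3*log(z)/2 - z**3/6.
Answer: z**3*log(z)/2 - z**3/6.


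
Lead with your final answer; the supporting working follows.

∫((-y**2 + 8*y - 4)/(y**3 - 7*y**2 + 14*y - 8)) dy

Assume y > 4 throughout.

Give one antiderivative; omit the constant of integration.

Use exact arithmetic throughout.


The answer is 2*log(y - 4) - 4*log(y - 2) + log(y - 1).
Step 1. Decompose ∫((-y**2 + 8*y - 4)/(y**3 - 7*y**2 + 14*y - 8)) dy by partial fractions, (-y**2 + 8*y - 4)/(y**3 - 7*y**2 + 14*y - 8) = 1/(y - 1) - 4/(y - 2) + 2/(y - 4): now ∫(2/(y - 4)) dy + ∫(-4/(y - 2)) dy + ∫(1/(y - 1)) dy.
Step 2. Evaluate the standard form [assuming y > 2]: now -4*log(y - 2) + ∫(2/(y - 4)) dy + ∫(1/(y - 1)) dy.
Step 3. Evaluate the standard form [assuming y > 4]: now 2*log(y - 4) - 4*log(y - 2) + ∫(1/(y - 1)) dy.
Step 4. Evaluate the standard form [assuming y > 1]: now 2*log(y - 4) - 4*log(y - 2) + log(y - 1).
Answer: 2*log(y - 4) - 4*log(y - 2) + log(y - 1).


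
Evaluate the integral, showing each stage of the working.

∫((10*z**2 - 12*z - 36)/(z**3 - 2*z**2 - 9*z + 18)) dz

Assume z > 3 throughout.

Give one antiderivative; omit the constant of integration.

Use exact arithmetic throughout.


Step 1. Decompose ∫((10*z**2 - 12*z - 36)/(z**3 - 2*z**2 - 9*z + 18)) dz by partial fractions, (10*z**2 - 12*z - 36)/(z**3 - 2*z**2 - 9*z + 18) = 3/(z + 3) + 4/(z - 2) + 3/(z - 3): now ∫(3/(z - 3)) dz + ∫(4/(z - 2)) dz + ∫(3/(z + 3)) dz.
Step 2. Evaluate the standard form [assuming z > 3]: now 3*log(z - 3) + ∫(4/(z - 2)) dz + ∫(3/(z + 3)) dz.
Step 3. Evaluate the standard form [assuming z > -3]: now 3*log(z - 3) + 3*log(z + 3) + ∫(4/(z - 2)) dz.
Step 4. Evaluate the standard form [assuming z > 2]: now 3*log(z - 3) + 4*log(z - 2) + 3*log(z + 3).
Answer: 3*log(z - 3) + 4*log(z - 2) + 3*log(z + 3).


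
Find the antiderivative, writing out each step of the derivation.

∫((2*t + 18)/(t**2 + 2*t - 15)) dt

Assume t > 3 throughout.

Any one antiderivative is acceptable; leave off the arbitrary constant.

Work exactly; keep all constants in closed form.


Step 1. Decompose ∫((2*t + 18)/(t**2 + 2*t - 15)) dt by partial fractions, (2*t + 18)/(t**2 + 2*t - 15) = -1/(t + 5) + 3/(t - 3): now ∫(3/(t - 3)) dt + ∫(-1/(t + 5)) dt.
Step 2. Evaluate the standard form [assuming t > -5]: now -log(t + 5) + ∫(3/(t - 3)) dt.
Step 3. Evaluate the standard form [assuming t > 3]: now 3*log(t - 3) - log(t + 5).
Answer: 3*log(t - 3) - log(t + 5).


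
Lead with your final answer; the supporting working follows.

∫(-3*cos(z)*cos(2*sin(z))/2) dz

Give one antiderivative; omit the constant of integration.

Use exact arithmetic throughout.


The answer is -3*sin(2*sin(z))/4.
Step 1. Substitute u = sin(z), turning ∫(-3*cos(z)*cos(2*sin(z))/2) dz into ∫(-3*cos(2*u)/2) du: now ∫(-3*cos(2*u)/2) du.
Step 2. Evaluate the standard form: now -3*sin(2*u)/4.
Step 3. Substitute back u = sin(z): now -3*sin(2*sin(z))/4.
Answer: -3*sin(2*sin(z))/4.


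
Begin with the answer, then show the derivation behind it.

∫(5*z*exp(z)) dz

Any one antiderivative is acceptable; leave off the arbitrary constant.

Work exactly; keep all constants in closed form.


The answer is 5*z*exp(z) - 5*exp(z).
Step 1. Integrate ∫(5*z*exp(z)) dz by parts with u = z, dv = (5*exp(z)) dz, so v = 5*exp(z): now 5*z*exp(z) + ∫(-5*exp(z)) dz.
Step 2. Evaluate the standard form: now 5*z*exp(z) - 5*exp(z).
Answer: 5*z*exp(z) - 5*exp(z).


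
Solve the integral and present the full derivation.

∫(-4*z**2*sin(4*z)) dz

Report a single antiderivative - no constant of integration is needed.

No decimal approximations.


Step 1. Integrate ∫(-4*z**2*sin(4*z)) dz by parts with u = z**2, dv = (-4*sin(4*z)) dz, so v = cos(4*z): now z**2*cos(4*z) + ∫(-2*z*cos(4*z)) dz.
Step 2. Integrate ∫(-2*z*cos(4*z)) dz by parts with u = z, dv = (-2*cos(4*z)) dz, so v = -sin(4*z)/2: now z**2*cos(4*z) - z*sin(4*z)/2 + ∫(sin(4*z)/2) dz.
Step 3. Evaluate the standard form: now z**2*cos(4*z) - z*sin(4*z)/2 - cos(4*z)/8.
Answer: z**2*cos(4*z) - z*sin(4*z)/2 - cos(4*z)/8.


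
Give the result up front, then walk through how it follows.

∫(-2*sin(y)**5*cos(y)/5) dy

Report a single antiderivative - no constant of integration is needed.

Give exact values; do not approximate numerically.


The answer is -sin(y)**6/15.
Step 1. Substitute u = sin(y), turning ∫(-2*sin(y)**5*cos(y)/5) dy into ∫(-2*u**5/5) du: now ∫(-2*u**5/5) du.
Step 2. Evaluate the standard form: now -u**6/15.
Step 3. Substitute back u = sin(y): now -sin(y)**6/15.
Answer: -sin(y)**6/15.


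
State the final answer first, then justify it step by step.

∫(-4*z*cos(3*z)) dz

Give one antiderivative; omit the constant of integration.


The answer is -4*z*sin(3*z)/3 - 4*cos(3*z)/9.
Step 1. Integrate ∫(-4*z*cos(3*z)) dz by parts with u = z, dv = (-4*cos(3*z)) dz, so v = -4*sin(3*z)/3: now -4*z*sin(3*z)/3 + ∫(4*sin(3*z)/3) dz.
Step 2. Evaluate the standard form: now -4*z*sin(3*z)/3 - 4*cos(3*z)/9.
Answer: -4*z*sin(3*z)/3 - 4*cos(3*z)/9.


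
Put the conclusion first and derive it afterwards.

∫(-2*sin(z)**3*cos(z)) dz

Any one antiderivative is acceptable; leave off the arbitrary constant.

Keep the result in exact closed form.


The answer is -sin(z)**4/2.
Step 1. Substitute u = sin(z), turning ∫(-2*sin(z)**3*cos(z)) dz into ∫(-2*u**3) du: now ∫(-2*u**3) du.
Step 2. Evaluate the standard form: now -u**4/2.
Step 3. Substitute back u = sin(z): now -sin(z)**4/2.
Answer: -sin(z)**4/2.
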